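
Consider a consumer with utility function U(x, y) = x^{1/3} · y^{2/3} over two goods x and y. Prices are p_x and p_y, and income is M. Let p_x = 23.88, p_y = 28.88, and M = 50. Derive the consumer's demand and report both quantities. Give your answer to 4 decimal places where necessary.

x* = 0.6979, y* = 1.1542

MU_x/MU_y = (1/3·y)/(2/3·x); tangency sets this equal to p_x/p_y.
Rearranging, p_y·y = 2·p_x·x. Substituting into the budget gives p_x·x·(1 + 2) = M.
Demand: x*(p_x,p_y,M) = 1/3·M/p_x and y* = 2/3·M/p_y.
At p_x=23.88, p_y=28.88, M=50: x* = 1/3·50/23.88 = 0.6979, y* = 1.1542.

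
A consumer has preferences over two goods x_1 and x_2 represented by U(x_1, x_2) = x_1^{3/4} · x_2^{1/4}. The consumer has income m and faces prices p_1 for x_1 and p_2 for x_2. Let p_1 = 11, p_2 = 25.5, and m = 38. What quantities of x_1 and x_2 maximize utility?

x_1* = 2.5909, x_2* = 0.3725

The MRS is 3·x_2/x_1. Set MRS = p_1/p_2.
So 0.75·p_2·x_2 = 0.25·p_1·x_1; combined with the budget, a share 0.75 of income goes to x_1.
Demand: x_1*(p_1,p_2,m) = 0.75·m/p_1 and x_2* = 0.25·m/p_2.
At p_1=11, p_2=25.5, m=38: x_1* = 0.75·38/11 = 2.5909, x_2* = 0.3725.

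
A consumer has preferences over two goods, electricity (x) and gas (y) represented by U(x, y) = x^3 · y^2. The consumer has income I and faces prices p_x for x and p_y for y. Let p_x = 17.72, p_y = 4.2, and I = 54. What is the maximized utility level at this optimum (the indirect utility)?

V = 161.6787

The MRS is (3/2)·y/x. Set MRS = p_x/p_y.
So 3·p_y·y = 2·p_x·x; combined with the budget, a share 0.6 of income goes to x.
Demand: x*(p_x,p_y,I) = 0.6·I/p_x and y* = 0.4·I/p_y.
At p_x=17.72, p_y=4.2, I=54: x* = 0.6·54/17.72 = 1.8284, y* = 5.1429.
Utility at the optimum: U(1.8284, 5.1429) = 161.6787.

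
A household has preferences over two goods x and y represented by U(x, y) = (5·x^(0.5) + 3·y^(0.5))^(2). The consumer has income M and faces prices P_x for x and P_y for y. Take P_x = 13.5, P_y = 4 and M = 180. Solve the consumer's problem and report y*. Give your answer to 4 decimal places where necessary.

y* = 24.684

MU_x ∝ 5·x^(-0.5), MU_y ∝ 3·y^(-0.5), so MRS = (5/3)·(y/x)^(0.5) = P_x/P_y.
Hence y/x = ((3/5)·P_x/P_y)^(1/(0.5)), i.e. raised to the 2 power.
With the ratio pinned down, the budget gives x* = M/(P_x + P_y·(y/x)) and y* = (y/x)·x*.
Numerically y/x = 4.100625, so x* = 180/(13.5 + 4·4.100625) = 6.0196 and y* = 4.100625·6.0196 = 24.684.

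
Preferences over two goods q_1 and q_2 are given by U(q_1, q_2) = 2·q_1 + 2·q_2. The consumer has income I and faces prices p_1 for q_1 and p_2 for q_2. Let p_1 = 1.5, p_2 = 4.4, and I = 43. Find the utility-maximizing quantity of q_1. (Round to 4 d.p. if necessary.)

q_1* = 28.6667

Perfect substitutes: compare marginal utility per dollar. 2/p_1 vs 2/p_2 → 1.3333 vs 0.4545.
q_1 gives more utility per dollar, so spend all income on q_1: q_1* = I/p_1, q_2* = 0.
Numerically: q_1* = 28.6667, q_2* = 0.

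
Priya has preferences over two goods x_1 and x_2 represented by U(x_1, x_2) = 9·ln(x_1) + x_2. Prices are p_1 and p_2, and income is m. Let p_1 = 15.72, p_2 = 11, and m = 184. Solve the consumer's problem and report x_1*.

x_1* = 6.2977

So x_1*(p_1,p_2) = 9·p_2/p_1, independent of income; and x_2* = (m − 9·p_2)/p_2.
At the given prices: x_1* = 9·11/15.72 = 6.2977.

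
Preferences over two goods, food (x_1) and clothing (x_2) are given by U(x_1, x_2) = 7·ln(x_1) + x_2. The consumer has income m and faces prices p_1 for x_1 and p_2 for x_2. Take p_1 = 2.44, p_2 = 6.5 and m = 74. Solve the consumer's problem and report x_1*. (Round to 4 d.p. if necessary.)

MU_x_1 = 7/x_1, MU_x_2 = 1. Tangency: 7/x_1 = p_1/p_2.
So x_1*(p_1,p_2) = 7·p_2/p_1, independent of income; and x_2* = (m − 7·p_2)/p_2.
At the given prices: x_1* = 7·6.5/2.44 = 18.6475.

x_1* = 18.6475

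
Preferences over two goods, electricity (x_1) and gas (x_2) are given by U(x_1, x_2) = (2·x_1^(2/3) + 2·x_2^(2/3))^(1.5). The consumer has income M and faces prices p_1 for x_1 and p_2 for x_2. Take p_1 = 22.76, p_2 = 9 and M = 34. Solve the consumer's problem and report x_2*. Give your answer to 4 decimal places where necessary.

With the ratio pinned down, the budget gives x_1* = M/(p_1 + p_2·(x_2/x_1)) and x_2* = (x_2/x_1)·x_1*.
Numerically x_2/x_1 = 16.17295, so x_1* = 34/(22.76 + 9·16.17295) = 0.202 and x_2* = 16.17295·0.202 = 3.2669.

x_2* = 3.2669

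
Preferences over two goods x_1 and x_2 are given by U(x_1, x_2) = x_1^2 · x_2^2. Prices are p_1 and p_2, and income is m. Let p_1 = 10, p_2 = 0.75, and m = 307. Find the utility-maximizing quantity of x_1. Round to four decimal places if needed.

Tangency: MRS = x_2/x_1 = p_1/p_2.
So 2·p_2·x_2 = 2·p_1·x_1; combined with the budget, a share 0.5 of income goes to x_1.
Demand: x_1*(p_1,p_2,m) = 0.5·m/p_1 and x_2* = 0.5·m/p_2.
At p_1=10, p_2=0.75, m=307: x_1* = 0.5·307/10 = 15.35.

x_1* = 15.35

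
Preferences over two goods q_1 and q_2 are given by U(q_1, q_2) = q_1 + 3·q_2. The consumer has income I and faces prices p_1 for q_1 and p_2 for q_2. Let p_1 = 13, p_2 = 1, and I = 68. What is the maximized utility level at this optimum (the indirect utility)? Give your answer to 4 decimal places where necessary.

Numerically: q_1* = 0, q_2* = 68.
Utility at the optimum: U(0, 68) = 204.

V = 204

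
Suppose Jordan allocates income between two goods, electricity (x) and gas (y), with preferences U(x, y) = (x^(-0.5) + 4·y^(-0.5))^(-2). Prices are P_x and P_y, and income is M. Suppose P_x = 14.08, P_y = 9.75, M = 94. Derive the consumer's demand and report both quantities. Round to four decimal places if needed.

x* = 2.0673, y* = 6.6556

From the CES first-order condition, (1/4)·(y/x)^(1.5) = P_x/P_y.
Solve for the ratio: y/x = [4·P_x/P_y]^(2/3).
With the ratio pinned down, the budget gives x* = M/(P_x + P_y·(y/x)) and y* = (y/x)·x*.
Numerically y/x = 3.219378, so x* = 94/(14.08 + 9.75·3.219378) = 2.0673 and y* = 3.219378·2.0673 = 6.6556.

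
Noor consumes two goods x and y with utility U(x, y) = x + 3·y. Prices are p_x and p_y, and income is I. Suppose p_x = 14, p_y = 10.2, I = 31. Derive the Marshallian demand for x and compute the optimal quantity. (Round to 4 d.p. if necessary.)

Linear utility — the consumer picks whichever good has higher MU/price: 1/14 = 0.0714 vs 3/10.2 = 0.2941.
y gives more utility per dollar, so spend all income on y: y* = I/p_y, x* = 0.
Numerically: x* = 0, y* = 3.0392.

x* = 0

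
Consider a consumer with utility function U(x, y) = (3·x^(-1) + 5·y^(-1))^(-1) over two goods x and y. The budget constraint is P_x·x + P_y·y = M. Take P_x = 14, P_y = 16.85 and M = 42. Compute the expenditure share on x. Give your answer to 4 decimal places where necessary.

share on x = 0.4139

MU_x ∝ 3·x^(-2), MU_y ∝ 5·y^(-2), so MRS = (3/5)·(y/x)^(2) = P_x/P_y.
Hence y/x = ((5/3)·P_x/P_y)^(1/(2)), i.e. raised to the 0.5 power.
Substitute y = (y/x)·x into the budget: x* = M/(P_x + P_y·(y/x)).
Numerically y/x = 1.176761, so x* = 42/(14 + 16.85·1.176761) = 1.2416 and y* = 1.176761·1.2416 = 1.461.
Expenditure on x: 14·1.2416 = 17.3818; share = 0.4139.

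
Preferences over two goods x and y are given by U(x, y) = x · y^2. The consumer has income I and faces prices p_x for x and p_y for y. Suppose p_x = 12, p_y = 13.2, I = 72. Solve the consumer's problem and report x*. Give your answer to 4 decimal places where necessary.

Tangency: MRS = (1/2)·y/x = p_x/p_y.
So p_y·y = 2·p_x·x; combined with the budget, a share 1/3 of income goes to x.
Demand: x*(p_x,p_y,I) = 1/3·I/p_x and y* = 2/3·I/p_y.
At p_x=12, p_y=13.2, I=72: x* = 1/3·72/12 = 2.

x* = 2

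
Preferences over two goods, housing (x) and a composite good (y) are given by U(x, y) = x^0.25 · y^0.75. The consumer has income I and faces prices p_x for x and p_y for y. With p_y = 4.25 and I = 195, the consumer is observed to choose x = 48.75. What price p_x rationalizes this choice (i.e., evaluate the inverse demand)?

MU_x/MU_y = (0.25·y)/(0.75·x); tangency sets this equal to p_x/p_y.
So 0.25·p_y·y = 0.75·p_x·x; combined with the budget, a share 0.25 of income goes to x.
Demand: x*(p_x,p_y,I) = 0.25·I/p_x and y* = 0.75·I/p_y.
Set x* = 48.75 in the demand function and solve for p_x: p_x = 1.

p_x = 1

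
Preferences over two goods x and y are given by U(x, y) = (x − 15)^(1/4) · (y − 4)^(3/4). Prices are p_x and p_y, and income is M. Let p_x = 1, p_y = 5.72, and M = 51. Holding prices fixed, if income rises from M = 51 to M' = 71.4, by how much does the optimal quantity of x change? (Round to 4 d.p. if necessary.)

Substituting into the budget: x* = 15 + 0.25·(M − 15·p_x − 4·p_y)/p_x, and y* = 4 + 0.75·(…)/p_y.
Discretionary income = 51 − 15·1 − 4·5.72 = 13.12; x* = 15 + 0.25·13.12/1 = 18.28.
At M' = 71.4: x* = 23.38. Change: 23.38 − 18.28 = 5.1.

Δx* = 5.1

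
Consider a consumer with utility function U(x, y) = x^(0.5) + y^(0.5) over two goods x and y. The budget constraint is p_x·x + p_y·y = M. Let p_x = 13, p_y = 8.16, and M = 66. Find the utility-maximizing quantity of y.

MU_x ∝ x^(-0.5), MU_y ∝ y^(-0.5), so MRS = (y/x)^(0.5) = p_x/p_y.
Hence y/x = (p_x/p_y)^(1/(0.5)), i.e. raised to the 2 power.
With the ratio pinned down, the budget gives x* = M/(p_x + p_y·(y/x)) and y* = (y/x)·x*.
Numerically y/x = 2.538086, so x* = 66/(13 + 8.16·2.538086) = 1.9578 and y* = 2.538086·1.9578 = 4.9691.

y* = 4.9691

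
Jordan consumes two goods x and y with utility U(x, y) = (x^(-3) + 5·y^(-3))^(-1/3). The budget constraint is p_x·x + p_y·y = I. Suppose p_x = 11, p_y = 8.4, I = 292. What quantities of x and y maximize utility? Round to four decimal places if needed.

x* = 11.9491, y* = 19.1142

Numerically y/x = 1.599635, so x* = 292/(11 + 8.4·1.599635) = 11.9491 and y* = 1.599635·11.9491 = 19.1142.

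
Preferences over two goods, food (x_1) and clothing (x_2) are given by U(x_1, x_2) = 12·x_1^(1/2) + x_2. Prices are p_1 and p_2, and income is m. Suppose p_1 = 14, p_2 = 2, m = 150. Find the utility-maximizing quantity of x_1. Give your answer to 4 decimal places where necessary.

x_1* = 0.7347

Utility is quasi-linear in x_2; the FOC for x_1 is 6/√x_1 = p_1/p_2.
Solve: √x_1 = 6·p_2/p_1, so x_1*(p_1,p_2) = (6·p_2/p_1)², and x_2* = (m − p_1·x_1*)/p_2.
Plugging in: x_1* = (6·2/14)² = 0.7347.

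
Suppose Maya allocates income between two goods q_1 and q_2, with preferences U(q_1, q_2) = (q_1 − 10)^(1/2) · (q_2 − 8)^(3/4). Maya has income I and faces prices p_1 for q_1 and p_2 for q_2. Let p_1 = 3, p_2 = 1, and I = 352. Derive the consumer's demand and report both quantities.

MRS = (2/3)·(q_2−8)/(q_1−10). Tangency with p_1/p_2 gives q_2−8 = (3/2)·(p_1/p_2)·(q_1−10).
After buying the subsistence bundle (10, 8), a share 0.4 of the remaining income goes to q_1: q_1* = 10 + 0.4·(I − 10p_1 − 8p_2)/p_1.
Discretionary income = 352 − 10·3 − 8·1 = 314; q_1* = 10 + 0.4·314/3 = 51.8667; q_2* = 8 + 0.6·314/1 = 196.4.

q_1* = 51.8667, q_2* = 196.4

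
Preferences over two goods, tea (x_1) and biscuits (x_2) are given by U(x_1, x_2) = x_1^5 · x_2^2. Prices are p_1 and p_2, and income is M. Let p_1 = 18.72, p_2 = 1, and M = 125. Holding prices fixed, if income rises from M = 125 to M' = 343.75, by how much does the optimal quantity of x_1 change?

Δx_1* = 8.3467

MU_x_1/MU_x_2 = (5·x_2)/(2·x_1); tangency sets this equal to p_1/p_2.
So 5·p_2·x_2 = 2·p_1·x_1; combined with the budget, a share 5/7 of income goes to x_1.
Demand: x_1*(p_1,p_2,M) = 5/7·M/p_1 and x_2* = 2/7·M/p_2.
At p_1=18.72, p_2=1, M=125: x_1* = 5/7·125/18.72 = 4.7695.
At M' = 343.75: x_1* = 13.1162. Change: 13.1162 − 4.7695 = 8.3467.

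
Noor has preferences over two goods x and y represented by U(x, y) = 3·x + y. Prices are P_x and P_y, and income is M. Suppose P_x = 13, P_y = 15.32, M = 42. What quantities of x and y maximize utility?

x gives more utility per dollar, so spend all income on x: x* = M/P_x, y* = 0.
Numerically: x* = 3.2308, y* = 0.

x* = 3.2308, y* = 0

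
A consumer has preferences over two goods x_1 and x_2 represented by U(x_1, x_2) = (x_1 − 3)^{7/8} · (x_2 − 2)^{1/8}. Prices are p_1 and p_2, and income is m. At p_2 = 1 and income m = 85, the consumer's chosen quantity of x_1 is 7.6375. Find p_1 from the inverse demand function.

MRS = 7·(x_2−2)/(x_1−3). Tangency with p_1/p_2 gives x_2−2 = (1/7)·(p_1/p_2)·(x_1−3).
After buying the subsistence bundle (3, 2), a share 0.875 of the remaining income goes to x_1: x_1* = 3 + 0.875·(m − 3p_1 − 2p_2)/p_1.
Set x_1* = 7.6375 in the demand function and solve for p_1: p_1 = 10.

p_1 = 10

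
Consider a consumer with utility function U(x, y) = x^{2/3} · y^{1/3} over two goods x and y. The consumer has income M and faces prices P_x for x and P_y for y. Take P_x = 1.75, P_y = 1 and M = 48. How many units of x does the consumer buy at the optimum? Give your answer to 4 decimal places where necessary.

x* = 18.2857

The MRS is 2·y/x. Set MRS = P_x/P_y.
So 2/3·P_y·y = 1/3·P_x·x; combined with the budget, a share 2/3 of income goes to x.
Demand: x*(P_x,P_y,M) = 2/3·M/P_x and y* = 1/3·M/P_y.
At P_x=1.75, P_y=1, M=48: x* = 2/3·48/1.75 = 18.2857.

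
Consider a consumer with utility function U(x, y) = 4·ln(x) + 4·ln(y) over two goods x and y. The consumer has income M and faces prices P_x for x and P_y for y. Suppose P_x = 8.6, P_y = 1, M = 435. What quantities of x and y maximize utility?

Tangency: MRS = y/x = P_x/P_y.
Rearranging, P_y·y = P_x·x. Substituting into the budget gives P_x·x·(1 + 1) = M.
Demand: x*(P_x,P_y,M) = 0.5·M/P_x and y* = 0.5·M/P_y.
At P_x=8.6, P_y=1, M=435: x* = 0.5·435/8.6 = 25.2907, y* = 217.5.

x* = 25.2907, y* = 217.5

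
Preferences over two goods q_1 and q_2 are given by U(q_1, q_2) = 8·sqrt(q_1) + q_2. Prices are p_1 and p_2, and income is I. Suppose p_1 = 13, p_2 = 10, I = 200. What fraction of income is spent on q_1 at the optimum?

Utility is quasi-linear in q_2; the FOC for q_1 is 4/√q_1 = p_1/p_2.
Thus q_1* = (4·p_2/p_1)² — independent of I — with the rest of income spent on q_2.
Plugging in: q_1* = (4·10/13)² = 9.4675, q_2* = 7.6923.
Expenditure on q_1: 13·9.4675 = 123.0769; share = 0.6154.

share on q_1 = 0.6154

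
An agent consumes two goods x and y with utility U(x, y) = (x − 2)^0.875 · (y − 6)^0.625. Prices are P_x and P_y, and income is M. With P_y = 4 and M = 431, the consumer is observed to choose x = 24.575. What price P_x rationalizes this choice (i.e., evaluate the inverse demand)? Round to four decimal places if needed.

P_x = 10

Let x' = x−2, y' = y−6. MRS = (7/5)·y'/x' = P_x/P_y.
Substituting into the budget: x* = 2 + 7/12·(M − 2·P_x − 6·P_y)/P_x, and y* = 6 + 5/12·(…)/P_y.
Set x* = 24.575 in the demand function and solve for P_x: P_x = 10.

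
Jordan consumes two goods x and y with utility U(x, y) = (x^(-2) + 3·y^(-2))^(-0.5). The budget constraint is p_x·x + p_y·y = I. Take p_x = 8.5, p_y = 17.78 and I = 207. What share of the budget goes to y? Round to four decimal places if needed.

MU_x ∝ x^(-3), MU_y ∝ 3·y^(-3), so MRS = (1/3)·(y/x)^(3) = p_x/p_y.
Solve for the ratio: y/x = [3·p_x/p_y]^(1/3).
Substitute y = (y/x)·x into the budget: x* = I/(p_x + p_y·(y/x)).
Numerically y/x = 1.127724, so x* = 207/(8.5 + 17.78·1.127724) = 7.2502 and y* = 1.127724·7.2502 = 8.1762.
Expenditure on y: 17.78·8.1762 = 145.3733; share = 0.7023.

share on y = 0.7023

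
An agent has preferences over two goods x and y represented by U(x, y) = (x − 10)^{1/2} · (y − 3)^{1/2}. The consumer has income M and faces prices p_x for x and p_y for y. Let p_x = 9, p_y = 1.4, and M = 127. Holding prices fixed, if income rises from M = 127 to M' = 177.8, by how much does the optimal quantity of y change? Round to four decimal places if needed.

Δy* = 18.1429

After buying the subsistence bundle (10, 3), a share 0.5 of the remaining income goes to x: x* = 10 + 0.5·(M − 10p_x − 3p_y)/p_x.
Discretionary income = 127 − 10·9 − 3·1.4 = 32.8; y* = 3 + 0.5·32.8/1.4 = 14.7143.
At M' = 177.8: y* = 32.8571. Change: 32.8571 − 14.7143 = 18.1429.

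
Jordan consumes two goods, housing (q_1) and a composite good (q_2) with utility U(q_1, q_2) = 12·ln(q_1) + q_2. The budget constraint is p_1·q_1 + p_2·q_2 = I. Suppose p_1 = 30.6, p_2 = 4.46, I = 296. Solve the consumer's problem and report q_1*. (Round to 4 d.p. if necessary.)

q_1* = 1.749

Set MRS = p_1/p_2: (12/q_1)/1 = p_1/p_2.
So q_1*(p_1,p_2) = 12·p_2/p_1, independent of income; and q_2* = (I − 12·p_2)/p_2.
At the given prices: q_1* = 12·4.46/30.6 = 1.749.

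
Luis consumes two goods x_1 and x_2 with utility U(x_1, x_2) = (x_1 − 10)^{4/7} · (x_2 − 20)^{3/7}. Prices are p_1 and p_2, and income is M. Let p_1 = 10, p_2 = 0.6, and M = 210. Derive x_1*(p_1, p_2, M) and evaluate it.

x_1* = 15.6

Discretionary income = 210 − 10·10 − 20·0.6 = 98; x_1* = 10 + 4/7·98/10 = 15.6.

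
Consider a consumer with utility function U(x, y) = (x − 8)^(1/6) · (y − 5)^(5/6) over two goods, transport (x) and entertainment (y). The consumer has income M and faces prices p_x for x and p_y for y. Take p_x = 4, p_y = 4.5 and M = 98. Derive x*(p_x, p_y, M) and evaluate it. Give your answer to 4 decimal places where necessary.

Let x' = x−8, y' = y−5. MRS = (1/5)·y'/x' = p_x/p_y.
Substituting into the budget: x* = 8 + 1/6·(M − 8·p_x − 5·p_y)/p_x, and y* = 5 + 5/6·(…)/p_y.
Discretionary income = 98 − 8·4 − 5·4.5 = 43.5; x* = 8 + 1/6·43.5/4 = 9.8125.

x* = 9.8125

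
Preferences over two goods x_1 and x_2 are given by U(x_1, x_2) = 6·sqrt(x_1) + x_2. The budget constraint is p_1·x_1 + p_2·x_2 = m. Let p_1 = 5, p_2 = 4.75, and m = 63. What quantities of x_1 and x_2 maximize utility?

x_1* = 8.1225, x_2* = 4.7132

Thus x_1* = (3·p_2/p_1)² — independent of m — with the rest of income spent on x_2.
Plugging in: x_1* = (3·4.75/5)² = 8.1225, x_2* = 4.7132.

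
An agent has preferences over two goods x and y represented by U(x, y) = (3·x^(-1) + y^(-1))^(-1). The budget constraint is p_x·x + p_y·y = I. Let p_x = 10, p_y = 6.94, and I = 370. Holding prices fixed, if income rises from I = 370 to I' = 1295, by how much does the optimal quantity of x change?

MU_x ∝ 3·x^(-2), MU_y ∝ y^(-2), so MRS = 3·(y/x)^(2) = p_x/p_y.
Hence y/x = ((1/3)·p_x/p_y)^(1/(2)), i.e. raised to the 0.5 power.
With the ratio pinned down, the budget gives x* = I/(p_x + p_y·(y/x)) and y* = (y/x)·x*.
Numerically y/x = 0.693042, so x* = 370/(10 + 6.94·0.693042) = 24.9836.
At I' = 1295: x* = 87.4426. Change: 87.4426 − 24.9836 = 62.459.

Δx* = 62.459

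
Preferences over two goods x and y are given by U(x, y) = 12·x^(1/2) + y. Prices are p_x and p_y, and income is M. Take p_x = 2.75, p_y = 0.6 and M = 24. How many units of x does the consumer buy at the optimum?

Thus x* = (6·p_y/p_x)² — independent of M — with the rest of income spent on y.
Plugging in: x* = (6·0.6/2.75)² = 1.7137.

x* = 1.7137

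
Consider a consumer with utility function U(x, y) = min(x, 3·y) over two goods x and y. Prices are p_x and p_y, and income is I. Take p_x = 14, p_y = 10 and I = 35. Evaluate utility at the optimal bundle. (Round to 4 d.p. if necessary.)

With perfect complements, no substitution: consume in ratio x:y = 3:1.
Budget: p_x·x + p_y·(1/3)·x = I, so (3·p_x + p_y)·x = 3·I.
Demand: x*(p_x,p_y,I) = 3·I/(3·p_x + p_y), y* = I/(3·p_x + p_y).
Here 3·14 + 10 = 52, giving x* = 2.0192 and y* = 0.6731.
Utility at the optimum: U(2.0192, 0.6731) = 2.0192.

V = 2.0192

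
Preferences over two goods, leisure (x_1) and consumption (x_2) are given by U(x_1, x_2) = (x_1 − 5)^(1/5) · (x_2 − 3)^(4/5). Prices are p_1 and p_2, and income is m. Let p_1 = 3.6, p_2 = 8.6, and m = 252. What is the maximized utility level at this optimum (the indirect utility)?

V = 17.4703

This is Cobb-Douglas in (x_1−5, x_2−3): tangency gives 0.2·p_2·(x_2−3) = 0.8·p_1·(x_1−5).
After buying the subsistence bundle (5, 3), a share 0.2 of the remaining income goes to x_1: x_1* = 5 + 0.2·(m − 5p_1 − 3p_2)/p_1.
Discretionary income = 252 − 5·3.6 − 3·8.6 = 208.2; x_1* = 5 + 0.2·208.2/3.6 = 16.5667; x_2* = 3 + 0.8·208.2/8.6 = 22.3674.
Utility at the optimum: U(16.5667, 22.3674) = 17.4703.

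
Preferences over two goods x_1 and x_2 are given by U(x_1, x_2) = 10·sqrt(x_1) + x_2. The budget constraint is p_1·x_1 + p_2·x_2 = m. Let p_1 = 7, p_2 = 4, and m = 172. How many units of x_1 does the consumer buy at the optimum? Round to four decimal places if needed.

MU_x_1 = 5/√x_1, MU_x_2 = 1. Tangency: 5/√x_1 = p_1/p_2.
Thus x_1* = (5·p_2/p_1)² — independent of m — with the rest of income spent on x_2.
Plugging in: x_1* = (5·4/7)² = 8.1633.

x_1* = 8.1633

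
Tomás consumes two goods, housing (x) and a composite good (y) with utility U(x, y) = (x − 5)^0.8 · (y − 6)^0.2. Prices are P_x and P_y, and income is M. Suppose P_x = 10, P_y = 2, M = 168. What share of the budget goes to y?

Substituting into the budget: x* = 5 + 0.8·(M − 5·P_x − 6·P_y)/P_x, and y* = 6 + 0.2·(…)/P_y.
Discretionary income = 168 − 5·10 − 6·2 = 106; x* = 5 + 0.8·106/10 = 13.48; y* = 6 + 0.2·106/2 = 16.6.
Expenditure on y: 2·16.6 = 33.2; share = 0.1976.

share on y = 0.1976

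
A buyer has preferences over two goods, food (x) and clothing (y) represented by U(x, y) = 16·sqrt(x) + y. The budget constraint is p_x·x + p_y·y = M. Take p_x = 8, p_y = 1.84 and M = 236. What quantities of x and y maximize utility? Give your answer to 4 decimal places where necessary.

x* = 3.3856, y* = 113.5409

Utility is quasi-linear in y; the FOC for x is 8/√x = p_x/p_y.
Thus x* = (8·p_y/p_x)² — independent of M — with the rest of income spent on y.
Plugging in: x* = (8·1.84/8)² = 3.3856, y* = 113.5409.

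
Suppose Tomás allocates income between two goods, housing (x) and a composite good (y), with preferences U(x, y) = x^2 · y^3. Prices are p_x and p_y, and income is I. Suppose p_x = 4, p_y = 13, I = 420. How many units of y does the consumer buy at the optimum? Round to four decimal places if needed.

y* = 19.3846

Tangency: MRS = (2/3)·y/x = p_x/p_y.
Rearranging, p_y·y = (3/2)·p_x·x. Substituting into the budget gives p_x·x·(1 + (3/2)) = I.
Demand: x*(p_x,p_y,I) = 0.4·I/p_x and y* = 0.6·I/p_y.
At p_x=4, p_y=13, I=420: y* = 0.6·420/13 = 19.3846.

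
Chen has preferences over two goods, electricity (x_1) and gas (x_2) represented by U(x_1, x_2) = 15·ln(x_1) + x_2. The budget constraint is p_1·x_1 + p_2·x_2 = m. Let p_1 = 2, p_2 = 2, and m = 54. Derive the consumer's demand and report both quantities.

MU_x_1 = 15/x_1, MU_x_2 = 1. Tangency: 15/x_1 = p_1/p_2.
So x_1*(p_1,p_2) = 15·p_2/p_1, independent of income; and x_2* = (m − 15·p_2)/p_2.
At the given prices: x_1* = 15·2/2 = 15, and x_2* = 12.

x_1* = 15, x_2* = 12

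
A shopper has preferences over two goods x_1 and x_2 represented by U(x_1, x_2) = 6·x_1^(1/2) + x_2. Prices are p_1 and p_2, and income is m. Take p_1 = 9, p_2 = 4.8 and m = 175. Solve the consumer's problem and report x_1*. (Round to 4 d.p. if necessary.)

x_1* = 2.56

MU_x_1 = 3/√x_1, MU_x_2 = 1. Tangency: 3/√x_1 = p_1/p_2.
Solve: √x_1 = 3·p_2/p_1, so x_1*(p_1,p_2) = (3·p_2/p_1)², and x_2* = (m − p_1·x_1*)/p_2.
Plugging in: x_1* = (3·4.8/9)² = 2.56.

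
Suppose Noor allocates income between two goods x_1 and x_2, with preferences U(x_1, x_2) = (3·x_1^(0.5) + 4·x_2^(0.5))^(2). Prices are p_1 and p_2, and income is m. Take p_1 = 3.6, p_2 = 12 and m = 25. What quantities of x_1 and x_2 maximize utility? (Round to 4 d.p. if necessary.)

x_1* = 4.529, x_2* = 0.7246

From the CES first-order condition, (3/4)·(x_2/x_1)^(0.5) = p_1/p_2.
Hence x_2/x_1 = ((4/3)·p_1/p_2)^(1/(0.5)), i.e. raised to the 2 power.
With the ratio pinned down, the budget gives x_1* = m/(p_1 + p_2·(x_2/x_1)) and x_2* = (x_2/x_1)·x_1*.
Numerically x_2/x_1 = 0.16, so x_1* = 25/(3.6 + 12·0.16) = 4.529 and x_2* = 0.16·4.529 = 0.7246.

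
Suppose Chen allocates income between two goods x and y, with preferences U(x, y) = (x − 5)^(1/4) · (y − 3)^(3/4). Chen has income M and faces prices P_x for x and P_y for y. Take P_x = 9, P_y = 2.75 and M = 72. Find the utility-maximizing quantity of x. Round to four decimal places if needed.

Let x' = x−5, y' = y−3. MRS = (1/3)·y'/x' = P_x/P_y.
After buying the subsistence bundle (5, 3), a share 0.25 of the remaining income goes to x: x* = 5 + 0.25·(M − 5P_x − 3P_y)/P_x.
Discretionary income = 72 − 5·9 − 3·2.75 = 18.75; x* = 5 + 0.25·18.75/9 = 5.5208.

x* = 5.5208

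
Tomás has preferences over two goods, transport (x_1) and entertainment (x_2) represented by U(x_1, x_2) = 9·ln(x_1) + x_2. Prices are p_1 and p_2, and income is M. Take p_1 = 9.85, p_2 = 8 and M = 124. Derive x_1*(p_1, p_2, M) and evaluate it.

MU_x_1 = 9/x_1, MU_x_2 = 1. Tangency: 9/x_1 = p_1/p_2.
So x_1*(p_1,p_2) = 9·p_2/p_1, independent of income; and x_2* = (M − 9·p_2)/p_2.
At the given prices: x_1* = 9·8/9.85 = 7.3096.

x_1* = 7.3096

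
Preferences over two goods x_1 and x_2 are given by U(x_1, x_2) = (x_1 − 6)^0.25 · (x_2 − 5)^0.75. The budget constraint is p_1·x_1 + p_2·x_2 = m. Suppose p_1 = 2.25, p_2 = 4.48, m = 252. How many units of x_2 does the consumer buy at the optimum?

x_2* = 41.1775

MRS = (1/3)·(x_2−5)/(x_1−6). Tangency with p_1/p_2 gives x_2−5 = 3·(p_1/p_2)·(x_1−6).
After buying the subsistence bundle (6, 5), a share 0.25 of the remaining income goes to x_1: x_1* = 6 + 0.25·(m − 6p_1 − 5p_2)/p_1.
Discretionary income = 252 − 6·2.25 − 5·4.48 = 216.1; x_2* = 5 + 0.75·216.1/4.48 = 41.1775.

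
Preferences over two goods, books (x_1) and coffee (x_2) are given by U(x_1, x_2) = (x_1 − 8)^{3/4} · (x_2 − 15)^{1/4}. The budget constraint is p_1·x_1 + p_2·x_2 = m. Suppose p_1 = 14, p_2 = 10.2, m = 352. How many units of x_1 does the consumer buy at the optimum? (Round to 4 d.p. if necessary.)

x_1* = 12.6607

After buying the subsistence bundle (8, 15), a share 0.75 of the remaining income goes to x_1: x_1* = 8 + 0.75·(m − 8p_1 − 15p_2)/p_1.
Discretionary income = 352 − 8·14 − 15·10.2 = 87; x_1* = 8 + 0.75·87/14 = 12.6607.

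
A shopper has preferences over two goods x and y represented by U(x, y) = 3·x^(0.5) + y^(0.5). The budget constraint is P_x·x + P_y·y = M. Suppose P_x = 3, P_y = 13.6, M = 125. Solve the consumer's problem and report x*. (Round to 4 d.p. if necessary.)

x* = 40.6699

MRS = MU_x/MU_y = 3·(y/x)^(0.5). Set equal to P_x/P_y.
Hence y/x = ((1/3)·P_x/P_y)^(1/(0.5)), i.e. raised to the 2 power.
Substitute y = (y/x)·x into the budget: x* = M/(P_x + P_y·(y/x)).
Numerically y/x = 0.005407, so x* = 125/(3 + 13.6·0.005407) = 40.6699.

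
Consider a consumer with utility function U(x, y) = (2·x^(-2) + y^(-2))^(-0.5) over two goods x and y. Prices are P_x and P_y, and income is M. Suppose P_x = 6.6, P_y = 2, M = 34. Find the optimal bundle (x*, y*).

x* = 3.7932, y* = 4.4823

Substitute y = (y/x)·x into the budget: x* = M/(P_x + P_y·(y/x)).
Numerically y/x = 1.181666, so x* = 34/(6.6 + 2·1.181666) = 3.7932 and y* = 1.181666·3.7932 = 4.4823.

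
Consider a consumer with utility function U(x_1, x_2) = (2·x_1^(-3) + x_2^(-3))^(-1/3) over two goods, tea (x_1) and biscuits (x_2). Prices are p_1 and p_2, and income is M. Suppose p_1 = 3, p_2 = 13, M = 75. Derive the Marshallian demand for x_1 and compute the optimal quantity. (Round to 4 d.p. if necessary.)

From the CES first-order condition, 2·(x_2/x_1)^(4) = p_1/p_2.
Solve for the ratio: x_2/x_1 = [(1/2)·p_1/p_2]^(0.25).
With the ratio pinned down, the budget gives x_1* = M/(p_1 + p_2·(x_2/x_1)) and x_2* = (x_2/x_1)·x_1*.
Numerically x_2/x_1 = 0.582823, so x_1* = 75/(3 + 13·0.582823) = 7.0911.

x_1* = 7.0911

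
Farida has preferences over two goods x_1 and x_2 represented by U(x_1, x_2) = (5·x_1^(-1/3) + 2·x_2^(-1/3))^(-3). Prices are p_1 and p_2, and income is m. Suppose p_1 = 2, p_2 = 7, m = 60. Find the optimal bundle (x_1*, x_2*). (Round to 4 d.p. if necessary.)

x_1* = 17.773, x_2* = 3.4934

From the CES first-order condition, (5/2)·(x_2/x_1)^(4/3) = p_1/p_2.
Solve for the ratio: x_2/x_1 = [(2/5)·p_1/p_2]^(0.75).
Substitute x_2 = (x_2/x_1)·x_1 into the budget: x_1* = m/(p_1 + p_2·(x_2/x_1)).
Numerically x_2/x_1 = 0.196559, so x_1* = 60/(2 + 7·0.196559) = 17.773 and x_2* = 0.196559·17.773 = 3.4934.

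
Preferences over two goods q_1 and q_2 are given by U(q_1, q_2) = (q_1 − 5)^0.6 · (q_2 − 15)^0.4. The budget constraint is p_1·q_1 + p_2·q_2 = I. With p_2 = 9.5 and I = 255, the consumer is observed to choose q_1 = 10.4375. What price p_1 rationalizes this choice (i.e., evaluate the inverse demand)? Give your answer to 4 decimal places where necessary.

p_1 = 8

This is Cobb-Douglas in (q_1−5, q_2−15): tangency gives 0.6·p_2·(q_2−15) = 0.4·p_1·(q_1−5).
After buying the subsistence bundle (5, 15), a share 0.6 of the remaining income goes to q_1: q_1* = 5 + 0.6·(I − 5p_1 − 15p_2)/p_1.
Set q_1* = 10.4375 in the demand function and solve for p_1: p_1 = 8.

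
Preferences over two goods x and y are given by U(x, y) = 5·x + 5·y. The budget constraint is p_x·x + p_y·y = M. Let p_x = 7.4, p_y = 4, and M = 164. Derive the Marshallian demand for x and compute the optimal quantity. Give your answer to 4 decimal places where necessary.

x* = 0

Linear utility — the consumer picks whichever good has higher MU/price: 5/7.4 = 0.6757 vs 5/4 = 1.25.
y gives more utility per dollar, so spend all income on y: y* = M/p_y, x* = 0.
Numerically: x* = 0, y* = 41.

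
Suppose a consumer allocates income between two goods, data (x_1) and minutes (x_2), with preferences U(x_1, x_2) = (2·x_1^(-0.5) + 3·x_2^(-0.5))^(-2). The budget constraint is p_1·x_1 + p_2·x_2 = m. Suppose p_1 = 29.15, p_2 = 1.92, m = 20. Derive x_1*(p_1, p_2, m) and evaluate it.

MU_x_1 ∝ 2·x_1^(-1.5), MU_x_2 ∝ 3·x_2^(-1.5), so MRS = (2/3)·(x_2/x_1)^(1.5) = p_1/p_2.
Hence x_2/x_1 = ((3/2)·p_1/p_2)^(1/(1.5)), i.e. raised to the 2/3 power.
With the ratio pinned down, the budget gives x_1* = m/(p_1 + p_2·(x_2/x_1)) and x_2* = (x_2/x_1)·x_1*.
Numerically x_2/x_1 = 8.03438, so x_1* = 20/(29.15 + 1.92·8.03438) = 0.4487.

x_1* = 0.4487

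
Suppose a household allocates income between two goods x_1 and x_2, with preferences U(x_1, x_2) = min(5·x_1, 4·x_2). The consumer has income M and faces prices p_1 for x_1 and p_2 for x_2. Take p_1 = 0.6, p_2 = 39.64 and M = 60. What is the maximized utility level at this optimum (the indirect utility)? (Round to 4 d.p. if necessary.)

Leontief preferences: the optimum is at the kink where x_1/4 = x_2/5, i.e. x_2 = (5/4)·x_1.
Budget: p_1·x_1 + p_2·(5/4)·x_1 = M, so (4·p_1 + 5·p_2)·x_1 = 4·M.
Demand: x_1*(p_1,p_2,M) = 4·M/(4·p_1 + 5·p_2), x_2* = 5·M/(4·p_1 + 5·p_2).
Here 4·0.6 + 5·39.64 = 200.6, giving x_1* = 1.1964 and x_2* = 1.4955.
Utility at the optimum: U(1.1964, 1.4955) = 5.9821.

V = 5.9821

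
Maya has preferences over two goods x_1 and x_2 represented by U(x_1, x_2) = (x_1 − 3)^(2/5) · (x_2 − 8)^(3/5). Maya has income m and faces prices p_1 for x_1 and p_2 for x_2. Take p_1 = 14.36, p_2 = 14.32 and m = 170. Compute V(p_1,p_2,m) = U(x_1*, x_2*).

Let x_1' = x_1−3, x_2' = x_2−8. MRS = (2/3)·x_2'/x_1' = p_1/p_2.
After buying the subsistence bundle (3, 8), a share 0.4 of the remaining income goes to x_1: x_1* = 3 + 0.4·(m − 3p_1 − 8p_2)/p_1.
Discretionary income = 170 − 3·14.36 − 8·14.32 = 12.36; x_1* = 3 + 0.4·12.36/14.36 = 3.3443; x_2* = 8 + 0.6·12.36/14.32 = 8.5179.
Utility at the optimum: U(3.3443, 8.5179) = 0.4399.

V = 0.4399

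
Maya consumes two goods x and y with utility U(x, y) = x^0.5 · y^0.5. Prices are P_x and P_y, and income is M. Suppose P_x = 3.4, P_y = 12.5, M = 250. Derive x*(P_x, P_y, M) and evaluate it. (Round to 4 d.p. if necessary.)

x* = 36.7647

The MRS is y/x. Set MRS = P_x/P_y.
So 0.5·P_y·y = 0.5·P_x·x; combined with the budget, a share 0.5 of income goes to x.
Demand: x*(P_x,P_y,M) = 0.5·M/P_x and y* = 0.5·M/P_y.
At P_x=3.4, P_y=12.5, M=250: x* = 0.5·250/3.4 = 36.7647.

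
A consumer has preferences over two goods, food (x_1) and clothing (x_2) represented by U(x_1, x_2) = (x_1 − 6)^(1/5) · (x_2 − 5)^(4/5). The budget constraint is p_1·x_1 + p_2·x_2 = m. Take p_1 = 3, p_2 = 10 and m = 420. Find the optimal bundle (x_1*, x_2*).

x_1* = 29.4667, x_2* = 33.16

MRS = (1/4)·(x_2−5)/(x_1−6). Tangency with p_1/p_2 gives x_2−5 = 4·(p_1/p_2)·(x_1−6).
After buying the subsistence bundle (6, 5), a share 0.2 of the remaining income goes to x_1: x_1* = 6 + 0.2·(m − 6p_1 − 5p_2)/p_1.
Discretionary income = 420 − 6·3 − 5·10 = 352; x_1* = 6 + 0.2·352/3 = 29.4667; x_2* = 5 + 0.8·352/10 = 33.16.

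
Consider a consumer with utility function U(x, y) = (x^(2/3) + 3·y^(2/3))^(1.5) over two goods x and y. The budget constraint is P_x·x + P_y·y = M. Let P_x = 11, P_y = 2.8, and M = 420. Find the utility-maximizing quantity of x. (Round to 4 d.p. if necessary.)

With the ratio pinned down, the budget gives x* = M/(P_x + P_y·(y/x)) and y* = (y/x)·x*.
Numerically y/x = 1637.071793, so x* = 420/(11 + 2.8·1637.071793) = 0.0914.

x* = 0.0914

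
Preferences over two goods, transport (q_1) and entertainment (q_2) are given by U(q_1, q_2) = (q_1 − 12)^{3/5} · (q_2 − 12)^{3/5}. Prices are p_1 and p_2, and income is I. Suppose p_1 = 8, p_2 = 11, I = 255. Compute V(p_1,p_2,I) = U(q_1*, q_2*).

V = 1.5478

MRS = (q_2−12)/(q_1−12). Tangency with p_1/p_2 gives q_2−12 = (p_1/p_2)·(q_1−12).
Substituting into the budget: q_1* = 12 + 0.5·(I − 12·p_1 − 12·p_2)/p_1, and q_2* = 12 + 0.5·(…)/p_2.
Discretionary income = 255 − 12·8 − 12·11 = 27; q_1* = 12 + 0.5·27/8 = 13.6875; q_2* = 12 + 0.5·27/11 = 13.2273.
Utility at the optimum: U(13.6875, 13.2273) = 1.5478.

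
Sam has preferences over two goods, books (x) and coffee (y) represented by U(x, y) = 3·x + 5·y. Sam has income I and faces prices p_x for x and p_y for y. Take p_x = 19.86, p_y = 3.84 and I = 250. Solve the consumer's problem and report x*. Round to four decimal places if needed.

x* = 0

Perfect substitutes: compare marginal utility per dollar. 3/p_x vs 5/p_y → 0.1511 vs 1.3021.
y gives more utility per dollar, so spend all income on y: y* = I/p_y, x* = 0.
Numerically: x* = 0, y* = 65.1042.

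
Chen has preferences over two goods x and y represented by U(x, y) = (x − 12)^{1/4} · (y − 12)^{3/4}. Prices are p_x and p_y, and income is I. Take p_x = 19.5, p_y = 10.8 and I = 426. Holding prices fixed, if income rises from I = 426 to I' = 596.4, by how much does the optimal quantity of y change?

MRS = (1/3)·(y−12)/(x−12). Tangency with p_x/p_y gives y−12 = 3·(p_x/p_y)·(x−12).
Substituting into the budget: x* = 12 + 0.25·(I − 12·p_x − 12·p_y)/p_x, and y* = 12 + 0.75·(…)/p_y.
Discretionary income = 426 − 12·19.5 − 12·10.8 = 62.4; y* = 12 + 0.75·62.4/10.8 = 16.3333.
At I' = 596.4: y* = 28.1667. Change: 28.1667 − 16.3333 = 11.8333.

Δy* = 11.8333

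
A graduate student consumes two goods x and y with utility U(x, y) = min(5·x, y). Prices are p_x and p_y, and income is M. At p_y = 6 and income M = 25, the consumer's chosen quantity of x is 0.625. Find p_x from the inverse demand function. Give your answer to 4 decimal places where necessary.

p_x = 10

With perfect complements, no substitution: consume in ratio x:y = 1:5.
Budget: p_x·x + p_y·5·x = M, so (p_x + 5·p_y)·x = M.
Demand: x*(p_x,p_y,M) = M/(p_x + 5·p_y), y* = 5·M/(p_x + 5·p_y).
Set x* = 0.625 in the demand function and solve for p_x: p_x = 10.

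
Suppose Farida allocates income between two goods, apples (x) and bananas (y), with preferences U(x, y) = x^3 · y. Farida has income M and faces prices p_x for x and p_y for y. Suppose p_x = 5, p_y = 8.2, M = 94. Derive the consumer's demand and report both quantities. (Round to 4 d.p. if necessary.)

Demand: x*(p_x,p_y,M) = 0.75·M/p_x and y* = 0.25·M/p_y.
At p_x=5, p_y=8.2, M=94: x* = 0.75·94/5 = 14.1, y* = 2.8659.

x* = 14.1, y* = 2.8659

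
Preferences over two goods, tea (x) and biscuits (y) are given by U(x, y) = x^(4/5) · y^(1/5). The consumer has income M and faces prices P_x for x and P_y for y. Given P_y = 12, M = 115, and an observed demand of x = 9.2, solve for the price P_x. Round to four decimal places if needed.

The MRS is 4·y/x. Set MRS = P_x/P_y.
Rearranging, P_y·y = (1/4)·P_x·x. Substituting into the budget gives P_x·x·(1 + (1/4)) = M.
Demand: x*(P_x,P_y,M) = 0.8·M/P_x and y* = 0.2·M/P_y.
Set x* = 9.2 in the demand function and solve for P_x: P_x = 10.

P_x = 10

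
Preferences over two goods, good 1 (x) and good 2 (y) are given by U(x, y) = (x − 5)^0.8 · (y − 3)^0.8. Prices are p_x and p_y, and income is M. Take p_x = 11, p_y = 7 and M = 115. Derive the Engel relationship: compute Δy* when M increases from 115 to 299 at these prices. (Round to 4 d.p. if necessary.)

Δy* = 13.1429

This is Cobb-Douglas in (x−5, y−3): tangency gives 0.8·p_y·(y−3) = 0.8·p_x·(x−5).
After buying the subsistence bundle (5, 3), a share 0.5 of the remaining income goes to x: x* = 5 + 0.5·(M − 5p_x − 3p_y)/p_x.
Discretionary income = 115 − 5·11 − 3·7 = 39; y* = 3 + 0.5·39/7 = 5.7857.
At M' = 299: y* = 18.9286. Change: 18.9286 − 5.7857 = 13.1429.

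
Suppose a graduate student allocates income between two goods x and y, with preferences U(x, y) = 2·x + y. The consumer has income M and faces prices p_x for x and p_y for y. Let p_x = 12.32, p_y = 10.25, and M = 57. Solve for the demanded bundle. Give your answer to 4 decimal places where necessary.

x* = 4.6266, y* = 0

Linear utility — the consumer picks whichever good has higher MU/price: 2/12.32 = 0.1623 vs 1/10.25 = 0.0976.
x gives more utility per dollar, so spend all income on x: x* = M/p_x, y* = 0.
Numerically: x* = 4.6266, y* = 0.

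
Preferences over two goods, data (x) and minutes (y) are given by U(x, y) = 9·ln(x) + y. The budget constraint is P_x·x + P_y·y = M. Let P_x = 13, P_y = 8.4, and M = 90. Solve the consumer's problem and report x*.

MU_x = 9/x, MU_y = 1. Tangency: 9/x = P_x/P_y.
So x*(P_x,P_y) = 9·P_y/P_x, independent of income; and y* = (M − 9·P_y)/P_y.
At the given prices: x* = 9·8.4/13 = 5.8154.

x* = 5.8154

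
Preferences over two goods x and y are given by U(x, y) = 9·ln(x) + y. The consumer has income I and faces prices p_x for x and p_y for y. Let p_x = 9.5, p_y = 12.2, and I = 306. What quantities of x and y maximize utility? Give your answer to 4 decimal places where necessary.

MU_x = 9/x, MU_y = 1. Tangency: 9/x = p_x/p_y.
So x*(p_x,p_y) = 9·p_y/p_x, independent of income; and y* = (I − 9·p_y)/p_y.
At the given prices: x* = 9·12.2/9.5 = 11.5579, and y* = 16.082.

x* = 11.5579, y* = 16.082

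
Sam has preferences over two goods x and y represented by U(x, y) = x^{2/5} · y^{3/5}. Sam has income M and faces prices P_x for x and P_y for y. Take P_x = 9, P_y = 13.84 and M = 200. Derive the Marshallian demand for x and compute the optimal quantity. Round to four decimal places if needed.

x* = 8.8889

MU_x/MU_y = (0.4·y)/(0.6·x); tangency sets this equal to P_x/P_y.
Rearranging, P_y·y = (3/2)·P_x·x. Substituting into the budget gives P_x·x·(1 + (3/2)) = M.
Demand: x*(P_x,P_y,M) = 0.4·M/P_x and y* = 0.6·M/P_y.
At P_x=9, P_y=13.84, M=200: x* = 0.4·200/9 = 8.8889.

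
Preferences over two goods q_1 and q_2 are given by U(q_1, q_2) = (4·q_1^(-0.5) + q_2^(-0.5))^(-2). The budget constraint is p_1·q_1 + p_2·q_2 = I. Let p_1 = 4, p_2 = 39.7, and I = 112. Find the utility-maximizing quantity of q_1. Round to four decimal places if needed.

MRS = MU_q_1/MU_q_2 = 4·(q_2/q_1)^(1.5). Set equal to p_1/p_2.
Solve for the ratio: q_2/q_1 = [(1/4)·p_1/p_2]^(2/3).
Substitute q_2 = (q_2/q_1)·q_1 into the budget: q_1* = I/(p_1 + p_2·(q_2/q_1)).
Numerically q_2/q_1 = 0.085929, so q_1* = 112/(4 + 39.7·0.085929) = 15.1119.

q_1* = 15.1119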